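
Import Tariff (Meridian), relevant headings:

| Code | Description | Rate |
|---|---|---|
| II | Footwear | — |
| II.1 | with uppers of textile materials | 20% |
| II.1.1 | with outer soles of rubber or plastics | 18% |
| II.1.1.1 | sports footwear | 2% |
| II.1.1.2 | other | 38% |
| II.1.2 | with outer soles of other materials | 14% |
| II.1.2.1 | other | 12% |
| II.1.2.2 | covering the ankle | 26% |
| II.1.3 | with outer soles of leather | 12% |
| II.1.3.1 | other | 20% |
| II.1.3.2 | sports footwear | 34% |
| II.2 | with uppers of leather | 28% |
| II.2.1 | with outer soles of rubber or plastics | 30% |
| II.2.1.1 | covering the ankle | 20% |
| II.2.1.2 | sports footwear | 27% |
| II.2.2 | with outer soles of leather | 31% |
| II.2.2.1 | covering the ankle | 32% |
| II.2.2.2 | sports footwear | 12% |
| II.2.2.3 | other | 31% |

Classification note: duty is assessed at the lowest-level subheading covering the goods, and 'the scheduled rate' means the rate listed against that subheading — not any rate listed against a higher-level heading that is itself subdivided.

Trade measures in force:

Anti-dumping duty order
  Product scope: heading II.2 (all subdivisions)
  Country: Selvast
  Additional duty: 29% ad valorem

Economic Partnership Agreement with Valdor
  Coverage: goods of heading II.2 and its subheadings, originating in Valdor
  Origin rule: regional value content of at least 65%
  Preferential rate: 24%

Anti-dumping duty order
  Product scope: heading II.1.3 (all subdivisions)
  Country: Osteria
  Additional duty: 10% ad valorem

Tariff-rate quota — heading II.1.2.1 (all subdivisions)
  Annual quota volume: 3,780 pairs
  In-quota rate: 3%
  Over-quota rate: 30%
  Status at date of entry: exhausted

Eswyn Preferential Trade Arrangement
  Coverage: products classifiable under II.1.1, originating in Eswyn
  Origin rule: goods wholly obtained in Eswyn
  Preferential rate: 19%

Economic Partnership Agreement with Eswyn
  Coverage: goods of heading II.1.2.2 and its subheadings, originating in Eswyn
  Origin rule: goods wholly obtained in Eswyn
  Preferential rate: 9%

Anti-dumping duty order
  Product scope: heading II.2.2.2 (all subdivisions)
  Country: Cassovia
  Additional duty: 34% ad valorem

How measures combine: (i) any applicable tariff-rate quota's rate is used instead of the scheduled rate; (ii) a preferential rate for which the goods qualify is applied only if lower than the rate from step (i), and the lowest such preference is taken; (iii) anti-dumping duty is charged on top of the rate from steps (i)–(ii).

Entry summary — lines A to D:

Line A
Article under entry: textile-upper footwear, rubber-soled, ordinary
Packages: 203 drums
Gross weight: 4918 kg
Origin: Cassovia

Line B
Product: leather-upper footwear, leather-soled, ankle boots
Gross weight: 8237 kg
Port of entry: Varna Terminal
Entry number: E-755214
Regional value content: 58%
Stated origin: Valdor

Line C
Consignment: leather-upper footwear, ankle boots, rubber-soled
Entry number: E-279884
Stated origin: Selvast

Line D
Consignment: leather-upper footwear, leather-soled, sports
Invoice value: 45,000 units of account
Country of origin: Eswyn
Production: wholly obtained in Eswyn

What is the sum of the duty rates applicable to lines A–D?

131%

Line A: textile-upper → II.1; rubber-soled → II.1.1; ordinary → II.1.1.2. Scheduled 38%. No special measure applies. → 38%.
Line B: leather-upper → II.2; leather-soled → II.2.2; ankle boots → II.2.2.1. Scheduled 32%. Valdor agreement on II.2: RVC < 65%. → 32%.
Line C: leather-upper → II.2; rubber-soled → II.2.1; ankle boots → II.2.1.1. Scheduled 20%. anti-dumping (Selvast, II.2): +29%; total 20% + 29% = 49%. → 49%.
Line D: leather-upper → II.2; leather-soled → II.2.2; sports → II.2.2.2. Scheduled 12%. Eswyn agreement on II.1.1: II.2.2.2 not covered; Eswyn agreement on II.1.2.2: II.2.2.2 not covered. → 12%.
Sum: 38% + 32% + 49% + 12% = 131%.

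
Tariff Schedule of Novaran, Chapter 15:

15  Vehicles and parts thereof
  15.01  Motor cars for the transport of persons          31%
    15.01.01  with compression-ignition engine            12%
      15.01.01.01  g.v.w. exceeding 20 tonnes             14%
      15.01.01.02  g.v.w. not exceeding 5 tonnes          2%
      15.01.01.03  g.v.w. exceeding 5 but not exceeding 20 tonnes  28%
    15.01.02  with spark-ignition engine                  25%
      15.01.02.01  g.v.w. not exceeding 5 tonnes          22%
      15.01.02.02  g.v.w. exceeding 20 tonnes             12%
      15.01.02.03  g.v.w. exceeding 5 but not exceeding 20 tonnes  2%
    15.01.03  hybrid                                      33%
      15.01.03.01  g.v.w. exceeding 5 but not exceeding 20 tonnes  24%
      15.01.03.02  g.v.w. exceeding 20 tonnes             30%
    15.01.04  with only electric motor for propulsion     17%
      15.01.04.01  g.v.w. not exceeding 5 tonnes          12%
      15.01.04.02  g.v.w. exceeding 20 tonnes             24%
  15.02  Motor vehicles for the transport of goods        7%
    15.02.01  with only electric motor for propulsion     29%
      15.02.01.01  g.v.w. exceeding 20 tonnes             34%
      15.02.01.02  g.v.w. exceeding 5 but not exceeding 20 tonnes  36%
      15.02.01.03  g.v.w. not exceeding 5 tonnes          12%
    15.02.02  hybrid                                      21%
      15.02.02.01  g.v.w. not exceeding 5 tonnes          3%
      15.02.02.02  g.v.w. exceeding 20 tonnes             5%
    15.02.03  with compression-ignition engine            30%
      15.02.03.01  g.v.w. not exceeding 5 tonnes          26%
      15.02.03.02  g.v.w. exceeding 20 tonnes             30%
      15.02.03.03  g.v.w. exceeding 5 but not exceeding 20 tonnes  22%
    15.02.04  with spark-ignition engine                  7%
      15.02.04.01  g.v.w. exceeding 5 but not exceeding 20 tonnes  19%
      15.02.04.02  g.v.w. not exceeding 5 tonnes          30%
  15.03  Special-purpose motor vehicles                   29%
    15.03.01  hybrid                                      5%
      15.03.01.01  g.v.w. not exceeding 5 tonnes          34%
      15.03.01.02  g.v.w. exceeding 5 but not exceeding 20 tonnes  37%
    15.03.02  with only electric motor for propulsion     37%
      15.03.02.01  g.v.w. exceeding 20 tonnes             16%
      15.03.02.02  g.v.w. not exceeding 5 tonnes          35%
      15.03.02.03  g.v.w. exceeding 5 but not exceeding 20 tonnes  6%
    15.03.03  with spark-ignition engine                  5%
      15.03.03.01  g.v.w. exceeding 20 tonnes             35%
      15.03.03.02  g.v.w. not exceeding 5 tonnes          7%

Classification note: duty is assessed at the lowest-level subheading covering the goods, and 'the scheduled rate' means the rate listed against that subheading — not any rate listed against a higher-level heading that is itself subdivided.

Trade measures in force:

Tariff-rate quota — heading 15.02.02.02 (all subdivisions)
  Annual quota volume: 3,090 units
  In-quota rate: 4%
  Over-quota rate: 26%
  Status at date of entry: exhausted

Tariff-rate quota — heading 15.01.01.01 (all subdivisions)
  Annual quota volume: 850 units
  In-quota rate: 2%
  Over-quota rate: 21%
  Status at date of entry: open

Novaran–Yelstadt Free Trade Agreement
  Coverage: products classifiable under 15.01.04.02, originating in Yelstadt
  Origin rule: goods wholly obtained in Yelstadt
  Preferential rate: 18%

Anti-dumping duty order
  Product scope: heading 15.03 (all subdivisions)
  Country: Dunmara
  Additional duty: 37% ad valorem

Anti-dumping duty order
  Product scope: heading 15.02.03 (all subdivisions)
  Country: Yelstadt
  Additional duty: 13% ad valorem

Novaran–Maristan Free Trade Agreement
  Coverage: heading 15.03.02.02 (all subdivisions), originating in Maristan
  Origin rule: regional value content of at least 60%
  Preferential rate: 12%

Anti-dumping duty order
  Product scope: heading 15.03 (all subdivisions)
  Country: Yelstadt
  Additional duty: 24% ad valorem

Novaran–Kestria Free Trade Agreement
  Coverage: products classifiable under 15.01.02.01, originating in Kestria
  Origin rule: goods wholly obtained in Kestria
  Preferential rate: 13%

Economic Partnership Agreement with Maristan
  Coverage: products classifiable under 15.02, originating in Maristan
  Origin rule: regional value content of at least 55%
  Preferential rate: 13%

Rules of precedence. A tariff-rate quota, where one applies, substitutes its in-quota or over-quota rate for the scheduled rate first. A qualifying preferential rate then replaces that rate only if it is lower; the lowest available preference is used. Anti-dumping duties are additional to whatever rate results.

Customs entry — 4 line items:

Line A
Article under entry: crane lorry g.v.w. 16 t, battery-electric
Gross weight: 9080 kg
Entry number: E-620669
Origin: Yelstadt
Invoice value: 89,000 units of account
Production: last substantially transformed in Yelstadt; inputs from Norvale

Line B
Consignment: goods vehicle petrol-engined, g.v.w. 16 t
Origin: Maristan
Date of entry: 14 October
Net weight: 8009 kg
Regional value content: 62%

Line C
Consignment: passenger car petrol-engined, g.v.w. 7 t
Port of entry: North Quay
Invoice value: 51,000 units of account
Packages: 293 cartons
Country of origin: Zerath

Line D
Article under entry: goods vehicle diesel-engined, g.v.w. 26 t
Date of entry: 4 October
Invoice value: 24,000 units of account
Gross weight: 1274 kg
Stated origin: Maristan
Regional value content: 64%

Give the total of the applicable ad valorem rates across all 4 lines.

58%

Line A: crane lorry → 15.03; battery-electric → 15.03.02; g.v.w. 16 t → 15.03.02.03. Scheduled 6%. Yelstadt agreement on 15.01.04.02: 15.03.02.03 not covered; anti-dumping (Yelstadt, 15.03): +24%; total 6% + 24% = 30%. → 30%.
Line B: goods vehicle → 15.02; petrol-engined → 15.02.04; g.v.w. 16 t → 15.02.04.01. Scheduled 19%. Maristan agreement on 15.03.02.02: 15.02.04.01 not covered; Maristan agreement on 15.02: RVC ≥ 55% → 13% available; preferential 13%. → 13%.
Line C: passenger car → 15.01; petrol-engined → 15.01.02; g.v.w. 7 t → 15.01.02.03. Scheduled 2%. No special measure applies. → 2%.
Line D: goods vehicle → 15.02; diesel-engined → 15.02.03; g.v.w. 26 t → 15.02.03.02. Scheduled 30%. Maristan agreement on 15.03.02.02: 15.02.03.02 not covered; Maristan agreement on 15.02: RVC ≥ 55% → 13% available; preferential 13%. → 13%.
Sum: 30% + 13% + 2% + 13% = 58%.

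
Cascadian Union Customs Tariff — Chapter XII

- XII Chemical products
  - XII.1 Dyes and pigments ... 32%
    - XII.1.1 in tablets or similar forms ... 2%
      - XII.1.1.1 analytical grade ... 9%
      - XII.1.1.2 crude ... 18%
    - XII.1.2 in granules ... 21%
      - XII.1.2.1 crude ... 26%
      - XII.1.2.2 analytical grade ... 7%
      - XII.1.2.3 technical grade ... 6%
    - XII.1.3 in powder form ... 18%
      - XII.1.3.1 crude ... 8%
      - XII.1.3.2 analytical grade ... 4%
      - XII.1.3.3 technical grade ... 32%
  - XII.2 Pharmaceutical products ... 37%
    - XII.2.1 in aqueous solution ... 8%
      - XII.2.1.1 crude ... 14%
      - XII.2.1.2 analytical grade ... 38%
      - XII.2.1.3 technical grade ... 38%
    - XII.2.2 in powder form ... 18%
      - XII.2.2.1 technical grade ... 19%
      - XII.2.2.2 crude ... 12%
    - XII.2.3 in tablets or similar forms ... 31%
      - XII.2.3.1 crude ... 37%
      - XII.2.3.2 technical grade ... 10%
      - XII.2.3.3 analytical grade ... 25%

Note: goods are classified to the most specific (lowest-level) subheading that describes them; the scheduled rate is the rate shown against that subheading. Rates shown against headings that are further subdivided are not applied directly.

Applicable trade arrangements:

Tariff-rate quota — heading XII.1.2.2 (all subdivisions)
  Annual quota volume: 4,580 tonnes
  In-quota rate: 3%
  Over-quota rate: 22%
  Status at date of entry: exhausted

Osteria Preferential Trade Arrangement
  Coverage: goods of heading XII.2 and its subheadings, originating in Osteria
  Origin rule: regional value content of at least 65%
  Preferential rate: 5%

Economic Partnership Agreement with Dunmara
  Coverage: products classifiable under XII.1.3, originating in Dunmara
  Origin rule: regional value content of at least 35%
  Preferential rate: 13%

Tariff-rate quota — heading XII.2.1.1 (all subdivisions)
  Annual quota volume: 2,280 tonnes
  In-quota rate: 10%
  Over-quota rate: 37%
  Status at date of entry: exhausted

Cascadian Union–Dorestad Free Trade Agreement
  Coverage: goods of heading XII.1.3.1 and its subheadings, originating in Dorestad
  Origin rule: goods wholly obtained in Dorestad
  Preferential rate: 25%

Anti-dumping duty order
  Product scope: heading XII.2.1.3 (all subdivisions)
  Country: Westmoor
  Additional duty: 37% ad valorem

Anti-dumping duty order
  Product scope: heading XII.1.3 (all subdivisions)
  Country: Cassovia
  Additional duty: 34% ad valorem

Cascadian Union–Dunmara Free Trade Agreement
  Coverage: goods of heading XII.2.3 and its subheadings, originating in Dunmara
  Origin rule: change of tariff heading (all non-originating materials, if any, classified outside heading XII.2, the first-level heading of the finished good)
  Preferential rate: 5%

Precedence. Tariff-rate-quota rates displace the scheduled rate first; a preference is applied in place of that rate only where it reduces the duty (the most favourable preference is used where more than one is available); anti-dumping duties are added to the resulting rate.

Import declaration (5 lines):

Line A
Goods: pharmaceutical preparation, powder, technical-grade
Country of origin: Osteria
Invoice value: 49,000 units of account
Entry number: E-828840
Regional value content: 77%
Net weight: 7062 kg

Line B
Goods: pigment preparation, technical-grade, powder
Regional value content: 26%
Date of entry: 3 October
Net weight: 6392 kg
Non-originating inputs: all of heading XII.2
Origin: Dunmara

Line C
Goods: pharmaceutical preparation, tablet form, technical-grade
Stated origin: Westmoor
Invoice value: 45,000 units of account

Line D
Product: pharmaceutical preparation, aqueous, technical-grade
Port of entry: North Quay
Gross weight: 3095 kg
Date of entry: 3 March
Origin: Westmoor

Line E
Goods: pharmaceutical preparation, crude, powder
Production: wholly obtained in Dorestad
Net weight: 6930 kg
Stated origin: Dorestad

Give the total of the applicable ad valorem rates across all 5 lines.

134%

Line A: pharmaceutical → XII.2; powder → XII.2.2; technical-grade → XII.2.2.1. Scheduled 19%. Osteria agreement on XII.2: RVC ≥ 65% → 5% available; preferential 5%. → 5%.
Line B: pigment → XII.1; powder → XII.1.3; technical-grade → XII.1.3.3. Scheduled 32%. Dunmara agreement on XII.1.3: RVC < 35%; Dunmara agreement on XII.2.3: XII.1.3.3 not covered. → 32%.
Line C: pharmaceutical → XII.2; tablet form → XII.2.3; technical-grade → XII.2.3.2. Scheduled 10%. No special measure applies. → 10%.
Line D: pharmaceutical → XII.2; aqueous → XII.2.1; technical-grade → XII.2.1.3. Scheduled 38%. anti-dumping (Westmoor, XII.2.1.3): +37%; total 38% + 37% = 75%. → 75%.
Line E: pharmaceutical → XII.2; powder → XII.2.2; crude → XII.2.2.2. Scheduled 12%. Dorestad agreement on XII.1.3.1: XII.2.2.2 not covered. → 12%.
Sum: 5% + 32% + 10% + 75% + 12% = 134%.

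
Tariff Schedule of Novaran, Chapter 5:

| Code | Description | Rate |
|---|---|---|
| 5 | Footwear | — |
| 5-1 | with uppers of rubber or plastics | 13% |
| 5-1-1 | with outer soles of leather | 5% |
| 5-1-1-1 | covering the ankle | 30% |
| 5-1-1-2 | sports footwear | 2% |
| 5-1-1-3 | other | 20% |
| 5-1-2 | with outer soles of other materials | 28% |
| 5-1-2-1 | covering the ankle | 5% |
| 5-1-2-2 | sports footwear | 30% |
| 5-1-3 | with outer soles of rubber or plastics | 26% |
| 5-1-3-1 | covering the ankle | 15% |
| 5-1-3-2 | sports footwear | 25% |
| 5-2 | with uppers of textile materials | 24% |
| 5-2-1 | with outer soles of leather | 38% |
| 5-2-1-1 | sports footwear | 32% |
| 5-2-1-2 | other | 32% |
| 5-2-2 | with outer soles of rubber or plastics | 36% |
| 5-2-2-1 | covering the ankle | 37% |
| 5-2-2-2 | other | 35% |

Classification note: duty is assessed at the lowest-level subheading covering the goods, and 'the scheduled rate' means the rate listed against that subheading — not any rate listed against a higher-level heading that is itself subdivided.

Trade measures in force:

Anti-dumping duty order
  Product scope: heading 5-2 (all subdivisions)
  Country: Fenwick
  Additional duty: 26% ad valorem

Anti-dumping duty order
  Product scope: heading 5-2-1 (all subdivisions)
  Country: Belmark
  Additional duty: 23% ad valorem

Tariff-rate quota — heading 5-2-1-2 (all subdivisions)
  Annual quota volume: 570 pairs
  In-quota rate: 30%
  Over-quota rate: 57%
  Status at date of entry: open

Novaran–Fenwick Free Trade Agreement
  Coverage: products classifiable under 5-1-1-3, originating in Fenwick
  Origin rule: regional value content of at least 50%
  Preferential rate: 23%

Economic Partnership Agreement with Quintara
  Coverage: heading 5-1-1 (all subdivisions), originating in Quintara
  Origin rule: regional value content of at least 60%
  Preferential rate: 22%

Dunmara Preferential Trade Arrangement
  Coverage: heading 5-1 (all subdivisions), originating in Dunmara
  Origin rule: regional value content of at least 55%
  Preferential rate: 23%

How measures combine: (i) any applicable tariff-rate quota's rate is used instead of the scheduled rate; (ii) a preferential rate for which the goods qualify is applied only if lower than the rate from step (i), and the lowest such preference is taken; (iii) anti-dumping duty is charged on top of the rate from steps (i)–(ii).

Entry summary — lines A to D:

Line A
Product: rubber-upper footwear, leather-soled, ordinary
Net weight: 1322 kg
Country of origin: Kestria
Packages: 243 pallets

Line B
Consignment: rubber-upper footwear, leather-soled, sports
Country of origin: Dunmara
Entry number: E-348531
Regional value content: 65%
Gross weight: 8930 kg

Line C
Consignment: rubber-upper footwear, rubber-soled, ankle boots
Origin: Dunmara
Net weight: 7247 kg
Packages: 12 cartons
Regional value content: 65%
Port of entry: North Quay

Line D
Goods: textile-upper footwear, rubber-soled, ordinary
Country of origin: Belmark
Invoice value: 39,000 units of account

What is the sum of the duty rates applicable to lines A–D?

Line A: rubber-upper → 5-1; leather-soled → 5-1-1; ordinary → 5-1-1-3. Scheduled 20%. No special measure applies. → 20%.
Line B: rubber-upper → 5-1; leather-soled → 5-1-1; sports → 5-1-1-2. Scheduled 2%. Dunmara agreement on 5-1: RVC ≥ 55% → 23% available; preference 23% not lower than 2% → no reduction. → 2%.
Line C: rubber-upper → 5-1; rubber-soled → 5-1-3; ankle boots → 5-1-3-1. Scheduled 15%. Dunmara agreement on 5-1: RVC ≥ 55% → 23% available; preference 23% not lower than 15% → no reduction. → 15%.
Line D: textile-upper → 5-2; rubber-soled → 5-2-2; ordinary → 5-2-2-2. Scheduled 35%. No special measure applies. → 35%.
Sum: 20% + 2% + 15% + 35% = 72%.

72%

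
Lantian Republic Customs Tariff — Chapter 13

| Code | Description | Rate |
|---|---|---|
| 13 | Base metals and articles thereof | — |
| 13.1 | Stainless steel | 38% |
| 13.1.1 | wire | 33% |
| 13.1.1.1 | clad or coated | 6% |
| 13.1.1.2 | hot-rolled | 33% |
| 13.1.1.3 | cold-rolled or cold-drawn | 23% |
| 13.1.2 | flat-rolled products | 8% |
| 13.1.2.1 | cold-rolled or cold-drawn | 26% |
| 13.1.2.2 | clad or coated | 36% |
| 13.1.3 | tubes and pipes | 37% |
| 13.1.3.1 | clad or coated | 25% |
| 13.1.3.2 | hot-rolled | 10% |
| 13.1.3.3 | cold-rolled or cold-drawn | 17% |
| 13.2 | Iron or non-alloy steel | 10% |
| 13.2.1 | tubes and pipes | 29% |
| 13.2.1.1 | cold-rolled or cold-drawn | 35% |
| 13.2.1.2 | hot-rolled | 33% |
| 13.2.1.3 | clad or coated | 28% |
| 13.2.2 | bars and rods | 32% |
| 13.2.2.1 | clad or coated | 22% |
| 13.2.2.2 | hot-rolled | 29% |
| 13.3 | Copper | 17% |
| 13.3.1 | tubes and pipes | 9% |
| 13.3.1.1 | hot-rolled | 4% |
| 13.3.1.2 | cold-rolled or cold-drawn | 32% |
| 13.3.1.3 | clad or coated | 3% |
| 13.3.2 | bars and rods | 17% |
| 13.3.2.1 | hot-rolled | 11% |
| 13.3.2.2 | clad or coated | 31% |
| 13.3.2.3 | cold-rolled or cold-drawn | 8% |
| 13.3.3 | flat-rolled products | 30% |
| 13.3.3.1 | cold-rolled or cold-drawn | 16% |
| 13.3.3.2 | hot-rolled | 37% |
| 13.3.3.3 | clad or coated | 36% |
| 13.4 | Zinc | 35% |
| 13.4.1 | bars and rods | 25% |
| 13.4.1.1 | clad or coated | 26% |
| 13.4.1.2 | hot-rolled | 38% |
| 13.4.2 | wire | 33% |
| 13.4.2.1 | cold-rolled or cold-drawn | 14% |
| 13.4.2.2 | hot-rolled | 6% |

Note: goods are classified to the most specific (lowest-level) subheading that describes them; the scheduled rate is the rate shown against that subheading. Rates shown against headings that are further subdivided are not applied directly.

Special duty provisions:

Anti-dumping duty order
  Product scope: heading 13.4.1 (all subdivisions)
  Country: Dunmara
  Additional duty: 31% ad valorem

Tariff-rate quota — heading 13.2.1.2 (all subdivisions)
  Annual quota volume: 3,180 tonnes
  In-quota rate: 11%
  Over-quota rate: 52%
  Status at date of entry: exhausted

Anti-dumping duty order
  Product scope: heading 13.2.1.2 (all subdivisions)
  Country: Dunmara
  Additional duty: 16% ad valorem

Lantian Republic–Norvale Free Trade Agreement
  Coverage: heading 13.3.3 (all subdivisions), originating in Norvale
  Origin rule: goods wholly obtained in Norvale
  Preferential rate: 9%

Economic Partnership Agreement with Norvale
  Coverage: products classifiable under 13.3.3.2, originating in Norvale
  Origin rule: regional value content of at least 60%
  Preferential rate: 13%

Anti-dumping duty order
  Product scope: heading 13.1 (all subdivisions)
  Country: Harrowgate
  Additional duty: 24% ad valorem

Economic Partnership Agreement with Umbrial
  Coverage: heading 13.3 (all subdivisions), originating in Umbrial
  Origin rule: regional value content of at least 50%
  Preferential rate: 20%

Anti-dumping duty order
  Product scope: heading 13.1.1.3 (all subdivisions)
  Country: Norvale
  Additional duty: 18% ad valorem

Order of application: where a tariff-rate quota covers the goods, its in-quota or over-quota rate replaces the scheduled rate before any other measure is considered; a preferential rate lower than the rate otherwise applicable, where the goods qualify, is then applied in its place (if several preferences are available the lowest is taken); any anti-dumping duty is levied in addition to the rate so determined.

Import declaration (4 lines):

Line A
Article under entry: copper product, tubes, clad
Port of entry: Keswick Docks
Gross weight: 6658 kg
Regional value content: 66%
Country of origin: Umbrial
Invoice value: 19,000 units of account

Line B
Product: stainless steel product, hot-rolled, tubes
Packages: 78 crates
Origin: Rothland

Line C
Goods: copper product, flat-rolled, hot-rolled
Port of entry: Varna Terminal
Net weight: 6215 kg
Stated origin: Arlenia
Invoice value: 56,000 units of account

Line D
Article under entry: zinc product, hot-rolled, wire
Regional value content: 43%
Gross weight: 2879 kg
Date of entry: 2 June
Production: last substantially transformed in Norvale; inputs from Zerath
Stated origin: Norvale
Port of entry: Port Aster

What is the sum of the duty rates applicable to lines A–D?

56%

Line A: copper → 13.3; tubes → 13.3.1; clad → 13.3.1.3. Scheduled 3%. Umbrial agreement on 13.3: RVC ≥ 50% → 20% available; preference 20% not lower than 3% → no reduction. → 3%.
Line B: stainless steel → 13.1; tubes → 13.1.3; hot-rolled → 13.1.3.2. Scheduled 10%. No special measure applies. → 10%.
Line C: copper → 13.3; flat-rolled → 13.3.3; hot-rolled → 13.3.3.2. Scheduled 37%. No special measure applies. → 37%.
Line D: zinc → 13.4; wire → 13.4.2; hot-rolled → 13.4.2.2. Scheduled 6%. Norvale agreement on 13.3.3: 13.4.2.2 not covered; Norvale agreement on 13.3.3.2: 13.4.2.2 not covered. → 6%.
Sum: 3% + 10% + 37% + 6% = 56%.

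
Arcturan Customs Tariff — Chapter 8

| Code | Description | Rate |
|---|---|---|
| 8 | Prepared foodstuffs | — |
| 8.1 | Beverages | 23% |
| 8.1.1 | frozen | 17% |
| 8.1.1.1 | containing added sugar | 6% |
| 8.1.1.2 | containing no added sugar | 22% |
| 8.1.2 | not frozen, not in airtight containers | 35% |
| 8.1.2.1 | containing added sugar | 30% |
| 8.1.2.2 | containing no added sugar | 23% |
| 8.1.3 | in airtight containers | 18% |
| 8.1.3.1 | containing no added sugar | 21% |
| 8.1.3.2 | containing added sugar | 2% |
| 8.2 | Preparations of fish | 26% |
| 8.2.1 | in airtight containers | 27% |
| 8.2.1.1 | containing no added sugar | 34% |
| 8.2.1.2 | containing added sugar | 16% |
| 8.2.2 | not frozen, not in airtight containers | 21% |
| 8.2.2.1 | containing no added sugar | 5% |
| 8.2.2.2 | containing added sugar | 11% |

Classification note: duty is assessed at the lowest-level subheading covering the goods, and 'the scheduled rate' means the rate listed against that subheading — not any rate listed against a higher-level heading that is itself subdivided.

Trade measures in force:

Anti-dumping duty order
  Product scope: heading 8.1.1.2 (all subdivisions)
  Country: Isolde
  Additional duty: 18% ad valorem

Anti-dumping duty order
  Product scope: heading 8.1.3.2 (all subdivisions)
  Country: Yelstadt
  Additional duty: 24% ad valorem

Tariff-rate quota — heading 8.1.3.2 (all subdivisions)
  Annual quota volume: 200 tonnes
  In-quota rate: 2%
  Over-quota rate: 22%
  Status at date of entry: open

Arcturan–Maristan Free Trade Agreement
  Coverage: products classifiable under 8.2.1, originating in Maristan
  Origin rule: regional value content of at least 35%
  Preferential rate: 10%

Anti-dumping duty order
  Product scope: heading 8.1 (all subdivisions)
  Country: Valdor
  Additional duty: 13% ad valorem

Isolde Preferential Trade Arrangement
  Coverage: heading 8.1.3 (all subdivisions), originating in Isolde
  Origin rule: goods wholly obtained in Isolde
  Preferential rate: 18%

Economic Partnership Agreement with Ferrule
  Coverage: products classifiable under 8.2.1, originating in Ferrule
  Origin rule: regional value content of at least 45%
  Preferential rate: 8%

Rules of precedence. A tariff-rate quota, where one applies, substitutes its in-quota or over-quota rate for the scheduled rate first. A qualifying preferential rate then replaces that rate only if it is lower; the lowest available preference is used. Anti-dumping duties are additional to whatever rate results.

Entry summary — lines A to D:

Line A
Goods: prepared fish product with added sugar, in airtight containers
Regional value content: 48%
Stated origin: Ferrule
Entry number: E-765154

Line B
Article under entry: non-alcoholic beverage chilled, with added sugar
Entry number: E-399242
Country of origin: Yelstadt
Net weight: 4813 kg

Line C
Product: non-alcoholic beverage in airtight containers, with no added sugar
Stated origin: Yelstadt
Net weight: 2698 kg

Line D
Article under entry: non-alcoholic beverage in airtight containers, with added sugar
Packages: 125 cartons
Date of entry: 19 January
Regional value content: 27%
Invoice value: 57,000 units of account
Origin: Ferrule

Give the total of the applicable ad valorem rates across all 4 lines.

61%

Line A: prepared fish product → 8.2; in airtight containers → 8.2.1; with added sugar → 8.2.1.2. Scheduled 16%. Ferrule agreement on 8.2.1: RVC ≥ 45% → 8% available; preferential 8%. → 8%.
Line B: non-alcoholic beverage → 8.1; chilled → 8.1.2; with added sugar → 8.1.2.1. Scheduled 30%. No special measure applies. → 30%.
Line C: non-alcoholic beverage → 8.1; in airtight containers → 8.1.3; with no added sugar → 8.1.3.1. Scheduled 21%. No special measure applies. → 21%.
Line D: non-alcoholic beverage → 8.1; in airtight containers → 8.1.3; with added sugar → 8.1.3.2. Scheduled 2%. quota on 8.1.3.2 open → in-quota 2%; Ferrule agreement on 8.2.1: 8.1.3.2 not covered. → 2%.
Sum: 8% + 30% + 21% + 2% = 61%.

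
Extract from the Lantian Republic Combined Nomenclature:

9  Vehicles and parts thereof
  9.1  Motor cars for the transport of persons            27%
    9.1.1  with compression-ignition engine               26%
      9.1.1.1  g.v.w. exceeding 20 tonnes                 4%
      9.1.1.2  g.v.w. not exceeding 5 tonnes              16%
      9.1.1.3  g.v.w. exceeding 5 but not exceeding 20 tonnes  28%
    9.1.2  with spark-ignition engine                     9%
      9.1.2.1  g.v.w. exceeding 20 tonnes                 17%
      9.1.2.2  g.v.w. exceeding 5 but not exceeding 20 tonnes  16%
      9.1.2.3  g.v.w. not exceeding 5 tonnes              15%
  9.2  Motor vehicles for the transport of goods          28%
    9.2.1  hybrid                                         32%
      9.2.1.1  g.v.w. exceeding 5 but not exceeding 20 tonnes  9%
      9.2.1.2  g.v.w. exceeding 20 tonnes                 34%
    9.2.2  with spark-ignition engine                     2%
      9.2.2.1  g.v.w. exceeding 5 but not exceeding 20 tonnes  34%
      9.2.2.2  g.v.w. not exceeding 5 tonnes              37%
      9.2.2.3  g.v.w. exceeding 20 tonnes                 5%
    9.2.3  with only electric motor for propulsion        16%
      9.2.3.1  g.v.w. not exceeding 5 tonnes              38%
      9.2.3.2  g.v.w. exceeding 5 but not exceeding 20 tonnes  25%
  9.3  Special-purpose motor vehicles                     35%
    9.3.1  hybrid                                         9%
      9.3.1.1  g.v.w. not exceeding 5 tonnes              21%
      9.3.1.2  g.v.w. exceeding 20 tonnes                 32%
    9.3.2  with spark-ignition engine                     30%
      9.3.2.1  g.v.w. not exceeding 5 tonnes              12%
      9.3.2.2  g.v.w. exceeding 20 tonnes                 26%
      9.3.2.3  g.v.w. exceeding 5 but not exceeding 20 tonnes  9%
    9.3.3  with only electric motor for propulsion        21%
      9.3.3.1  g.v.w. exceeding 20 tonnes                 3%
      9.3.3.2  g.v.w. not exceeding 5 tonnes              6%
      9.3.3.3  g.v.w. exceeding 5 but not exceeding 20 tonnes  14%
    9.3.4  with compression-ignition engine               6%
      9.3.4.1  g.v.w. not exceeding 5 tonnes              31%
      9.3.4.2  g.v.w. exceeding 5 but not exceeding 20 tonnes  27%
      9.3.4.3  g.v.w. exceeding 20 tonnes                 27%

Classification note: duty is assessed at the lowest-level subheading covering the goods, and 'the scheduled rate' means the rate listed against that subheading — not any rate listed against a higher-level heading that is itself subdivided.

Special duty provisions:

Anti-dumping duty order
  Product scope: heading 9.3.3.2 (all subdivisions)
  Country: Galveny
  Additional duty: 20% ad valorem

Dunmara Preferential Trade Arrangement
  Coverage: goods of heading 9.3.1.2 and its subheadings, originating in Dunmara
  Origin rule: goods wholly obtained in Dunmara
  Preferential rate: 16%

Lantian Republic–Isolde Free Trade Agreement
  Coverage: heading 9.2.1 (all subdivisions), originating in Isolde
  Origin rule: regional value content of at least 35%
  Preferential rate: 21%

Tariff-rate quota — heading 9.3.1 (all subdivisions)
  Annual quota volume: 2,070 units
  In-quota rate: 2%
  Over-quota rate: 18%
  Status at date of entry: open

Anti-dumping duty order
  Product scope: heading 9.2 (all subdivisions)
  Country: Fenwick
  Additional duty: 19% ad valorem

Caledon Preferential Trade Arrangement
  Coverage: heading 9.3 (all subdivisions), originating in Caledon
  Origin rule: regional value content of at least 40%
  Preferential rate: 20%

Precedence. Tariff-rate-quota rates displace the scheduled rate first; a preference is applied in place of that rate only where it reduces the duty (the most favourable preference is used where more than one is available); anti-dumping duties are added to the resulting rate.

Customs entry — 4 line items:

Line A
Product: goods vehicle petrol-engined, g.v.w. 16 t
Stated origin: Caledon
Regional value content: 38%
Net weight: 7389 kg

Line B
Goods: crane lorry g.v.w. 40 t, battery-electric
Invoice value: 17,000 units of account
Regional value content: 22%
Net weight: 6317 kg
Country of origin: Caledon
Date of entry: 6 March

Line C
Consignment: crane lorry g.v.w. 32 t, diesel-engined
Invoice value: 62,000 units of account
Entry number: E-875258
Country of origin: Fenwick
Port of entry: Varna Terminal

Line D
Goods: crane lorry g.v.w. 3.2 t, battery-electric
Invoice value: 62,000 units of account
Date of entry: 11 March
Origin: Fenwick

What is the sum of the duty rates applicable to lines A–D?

70%

Line A: goods vehicle → 9.2; petrol-engined → 9.2.2; g.v.w. 16 t → 9.2.2.1. Scheduled 34%. Caledon agreement on 9.3: 9.2.2.1 not covered. → 34%.
Line B: crane lorry → 9.3; battery-electric → 9.3.3; g.v.w. 40 t → 9.3.3.1. Scheduled 3%. Caledon agreement on 9.3: RVC < 40%. → 3%.
Line C: crane lorry → 9.3; diesel-engined → 9.3.4; g.v.w. 32 t → 9.3.4.3. Scheduled 27%. No special measure applies. → 27%.
Line D: crane lorry → 9.3; battery-electric → 9.3.3; g.v.w. 3.2 t → 9.3.3.2. Scheduled 6%. No special measure applies. → 6%.
Sum: 34% + 3% + 27% + 6% = 70%.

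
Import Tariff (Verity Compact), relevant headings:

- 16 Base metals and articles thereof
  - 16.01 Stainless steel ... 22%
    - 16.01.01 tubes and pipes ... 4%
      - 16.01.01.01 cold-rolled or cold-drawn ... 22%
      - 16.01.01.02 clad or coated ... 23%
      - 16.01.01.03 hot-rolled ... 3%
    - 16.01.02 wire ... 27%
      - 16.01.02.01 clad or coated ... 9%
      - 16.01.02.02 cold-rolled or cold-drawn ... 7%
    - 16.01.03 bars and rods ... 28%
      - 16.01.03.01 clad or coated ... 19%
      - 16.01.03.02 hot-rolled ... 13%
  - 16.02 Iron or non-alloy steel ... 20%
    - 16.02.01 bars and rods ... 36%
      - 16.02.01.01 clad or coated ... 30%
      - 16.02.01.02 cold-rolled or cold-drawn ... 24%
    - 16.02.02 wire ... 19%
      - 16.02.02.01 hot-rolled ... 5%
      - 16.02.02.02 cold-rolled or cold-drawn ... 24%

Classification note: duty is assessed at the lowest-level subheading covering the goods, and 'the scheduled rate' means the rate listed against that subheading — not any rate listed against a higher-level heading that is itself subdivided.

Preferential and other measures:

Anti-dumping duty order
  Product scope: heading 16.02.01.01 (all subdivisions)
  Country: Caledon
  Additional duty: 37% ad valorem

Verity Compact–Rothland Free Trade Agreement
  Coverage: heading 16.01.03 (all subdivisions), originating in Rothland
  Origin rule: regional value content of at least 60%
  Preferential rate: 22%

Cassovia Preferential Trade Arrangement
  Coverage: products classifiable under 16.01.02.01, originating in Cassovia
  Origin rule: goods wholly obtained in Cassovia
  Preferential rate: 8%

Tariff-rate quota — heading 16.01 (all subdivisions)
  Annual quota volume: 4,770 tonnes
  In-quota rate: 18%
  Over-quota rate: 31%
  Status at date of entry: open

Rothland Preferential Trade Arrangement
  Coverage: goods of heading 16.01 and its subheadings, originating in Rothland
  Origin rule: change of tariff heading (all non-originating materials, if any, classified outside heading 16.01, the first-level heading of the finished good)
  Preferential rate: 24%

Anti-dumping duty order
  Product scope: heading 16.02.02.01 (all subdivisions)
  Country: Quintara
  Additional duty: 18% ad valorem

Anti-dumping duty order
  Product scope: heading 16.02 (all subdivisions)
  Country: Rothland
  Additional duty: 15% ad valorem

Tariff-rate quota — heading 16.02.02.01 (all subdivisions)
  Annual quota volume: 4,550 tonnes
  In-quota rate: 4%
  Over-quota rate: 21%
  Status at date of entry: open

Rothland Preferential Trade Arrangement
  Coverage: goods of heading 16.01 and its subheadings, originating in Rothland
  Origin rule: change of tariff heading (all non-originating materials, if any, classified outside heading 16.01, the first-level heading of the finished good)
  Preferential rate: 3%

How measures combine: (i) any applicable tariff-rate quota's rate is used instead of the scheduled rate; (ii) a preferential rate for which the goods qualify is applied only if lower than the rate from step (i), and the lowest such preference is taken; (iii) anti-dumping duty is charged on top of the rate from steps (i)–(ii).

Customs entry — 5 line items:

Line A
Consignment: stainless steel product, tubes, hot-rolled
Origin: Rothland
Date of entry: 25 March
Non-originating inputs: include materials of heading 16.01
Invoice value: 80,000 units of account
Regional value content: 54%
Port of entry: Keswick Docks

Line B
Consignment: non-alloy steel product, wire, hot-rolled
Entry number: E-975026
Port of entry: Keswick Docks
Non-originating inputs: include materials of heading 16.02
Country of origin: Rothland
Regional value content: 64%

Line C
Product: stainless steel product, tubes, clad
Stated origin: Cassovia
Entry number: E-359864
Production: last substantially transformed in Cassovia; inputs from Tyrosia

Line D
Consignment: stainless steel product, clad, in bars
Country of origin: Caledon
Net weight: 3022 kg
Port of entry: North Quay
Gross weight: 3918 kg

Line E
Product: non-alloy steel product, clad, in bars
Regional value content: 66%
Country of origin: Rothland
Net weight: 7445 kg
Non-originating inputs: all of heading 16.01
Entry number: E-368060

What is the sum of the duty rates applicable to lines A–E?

Line A: stainless steel → 16.01; tubes → 16.01.01; hot-rolled → 16.01.01.03. Scheduled 3%. quota on 16.01 open → in-quota 18%; Rothland agreement on 16.01.03: 16.01.01.03 not covered; Rothland agreement on 16.01: CTH not met; Rothland agreement on 16.01: CTH not met. → 18%.
Line B: non-alloy steel → 16.02; wire → 16.02.02; hot-rolled → 16.02.02.01. Scheduled 5%. quota on 16.02.02.01 open → in-quota 4%; Rothland agreement on 16.01.03: 16.02.02.01 not covered; Rothland agreement on 16.01: 16.02.02.01 not covered; Rothland agreement on 16.01: 16.02.02.01 not covered; anti-dumping (Rothland, 16.02): +15%; total 4% + 15% = 19%. → 19%.
Line C: stainless steel → 16.01; tubes → 16.01.01; clad → 16.01.01.02. Scheduled 23%. quota on 16.01 open → in-quota 18%; Cassovia agreement on 16.01.02.01: 16.01.01.02 not covered. → 18%.
Line D: stainless steel → 16.01; in bars → 16.01.03; clad → 16.01.03.01. Scheduled 19%. quota on 16.01 open → in-quota 18%. → 18%.
Line E: non-alloy steel → 16.02; in bars → 16.02.01; clad → 16.02.01.01. Scheduled 30%. Rothland agreement on 16.01.03: 16.02.01.01 not covered; Rothland agreement on 16.01: 16.02.01.01 not covered; Rothland agreement on 16.01: 16.02.01.01 not covered; anti-dumping (Rothland, 16.02): +15%; total 30% + 15% = 45%. → 45%.
Sum: 18% + 19% + 18% + 18% + 45% = 118%.

118%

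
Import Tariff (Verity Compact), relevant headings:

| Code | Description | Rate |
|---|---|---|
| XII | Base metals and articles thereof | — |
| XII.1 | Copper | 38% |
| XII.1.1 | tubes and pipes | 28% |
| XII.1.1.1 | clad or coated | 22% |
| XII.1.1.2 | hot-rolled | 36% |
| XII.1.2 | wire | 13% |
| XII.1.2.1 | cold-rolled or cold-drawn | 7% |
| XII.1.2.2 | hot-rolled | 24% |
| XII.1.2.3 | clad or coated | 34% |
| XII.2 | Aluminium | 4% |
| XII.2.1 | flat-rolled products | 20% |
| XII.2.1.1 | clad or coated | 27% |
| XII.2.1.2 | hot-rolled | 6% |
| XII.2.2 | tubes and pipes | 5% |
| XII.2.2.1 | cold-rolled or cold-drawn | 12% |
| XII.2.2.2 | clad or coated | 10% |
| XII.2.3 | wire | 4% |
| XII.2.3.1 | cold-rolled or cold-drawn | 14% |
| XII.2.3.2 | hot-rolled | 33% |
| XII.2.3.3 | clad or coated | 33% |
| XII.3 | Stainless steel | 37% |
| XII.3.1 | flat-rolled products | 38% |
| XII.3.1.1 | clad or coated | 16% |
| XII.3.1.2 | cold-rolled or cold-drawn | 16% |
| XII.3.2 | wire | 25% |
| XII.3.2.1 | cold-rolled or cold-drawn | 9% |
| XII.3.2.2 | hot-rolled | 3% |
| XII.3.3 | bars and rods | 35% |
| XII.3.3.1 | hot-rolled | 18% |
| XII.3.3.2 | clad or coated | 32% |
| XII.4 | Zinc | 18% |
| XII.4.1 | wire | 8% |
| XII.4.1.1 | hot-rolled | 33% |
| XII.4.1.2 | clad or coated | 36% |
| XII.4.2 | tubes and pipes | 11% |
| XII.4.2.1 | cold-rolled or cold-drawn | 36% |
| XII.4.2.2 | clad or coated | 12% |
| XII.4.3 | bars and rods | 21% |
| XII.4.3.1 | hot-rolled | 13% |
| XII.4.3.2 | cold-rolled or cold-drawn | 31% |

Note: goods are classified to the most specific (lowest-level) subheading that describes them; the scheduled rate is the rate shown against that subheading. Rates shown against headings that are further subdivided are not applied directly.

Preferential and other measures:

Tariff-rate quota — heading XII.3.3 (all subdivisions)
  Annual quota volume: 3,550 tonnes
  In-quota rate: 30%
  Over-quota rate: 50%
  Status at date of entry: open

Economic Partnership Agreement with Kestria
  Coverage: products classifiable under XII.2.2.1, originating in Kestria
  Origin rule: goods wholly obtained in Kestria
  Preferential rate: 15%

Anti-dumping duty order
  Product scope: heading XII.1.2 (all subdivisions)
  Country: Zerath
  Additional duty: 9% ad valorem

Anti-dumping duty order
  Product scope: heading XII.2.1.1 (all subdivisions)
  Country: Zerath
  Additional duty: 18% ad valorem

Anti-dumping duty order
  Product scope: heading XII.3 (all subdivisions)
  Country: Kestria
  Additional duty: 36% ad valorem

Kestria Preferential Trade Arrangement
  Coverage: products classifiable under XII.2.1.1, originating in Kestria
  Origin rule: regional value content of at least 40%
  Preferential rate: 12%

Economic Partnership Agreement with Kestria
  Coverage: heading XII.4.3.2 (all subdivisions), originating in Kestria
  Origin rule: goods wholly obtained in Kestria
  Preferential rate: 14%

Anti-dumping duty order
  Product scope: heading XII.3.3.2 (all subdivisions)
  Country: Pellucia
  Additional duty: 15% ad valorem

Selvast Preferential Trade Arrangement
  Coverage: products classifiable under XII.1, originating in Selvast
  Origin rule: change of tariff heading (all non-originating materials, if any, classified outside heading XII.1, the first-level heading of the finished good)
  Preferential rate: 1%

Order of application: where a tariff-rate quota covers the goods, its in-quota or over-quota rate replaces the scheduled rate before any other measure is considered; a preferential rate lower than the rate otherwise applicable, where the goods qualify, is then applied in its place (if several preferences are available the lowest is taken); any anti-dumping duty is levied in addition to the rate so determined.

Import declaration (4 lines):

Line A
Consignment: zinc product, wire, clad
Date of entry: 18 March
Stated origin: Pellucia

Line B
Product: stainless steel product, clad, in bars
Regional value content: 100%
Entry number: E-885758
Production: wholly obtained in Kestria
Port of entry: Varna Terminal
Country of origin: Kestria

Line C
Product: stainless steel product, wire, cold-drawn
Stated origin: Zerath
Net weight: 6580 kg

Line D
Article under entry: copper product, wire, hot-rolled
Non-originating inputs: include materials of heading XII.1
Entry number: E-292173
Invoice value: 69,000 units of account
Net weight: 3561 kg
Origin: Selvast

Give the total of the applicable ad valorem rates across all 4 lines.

Line A: zinc → XII.4; wire → XII.4.1; clad → XII.4.1.2. Scheduled 36%. No special measure applies. → 36%.
Line B: stainless steel → XII.3; in bars → XII.3.3; clad → XII.3.3.2. Scheduled 32%. quota on XII.3.3 open → in-quota 30%; Kestria agreement on XII.2.2.1: XII.3.3.2 not covered; Kestria agreement on XII.2.1.1: XII.3.3.2 not covered; Kestria agreement on XII.4.3.2: XII.3.3.2 not covered; anti-dumping (Kestria, XII.3): +36%; total 30% + 36% = 66%. → 66%.
Line C: stainless steel → XII.3; wire → XII.3.2; cold-drawn → XII.3.2.1. Scheduled 9%. No special measure applies. → 9%.
Line D: copper → XII.1; wire → XII.1.2; hot-rolled → XII.1.2.2. Scheduled 24%. Selvast agreement on XII.1: CTH not met. → 24%.
Sum: 36% + 66% + 9% + 24% = 135%.

135%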